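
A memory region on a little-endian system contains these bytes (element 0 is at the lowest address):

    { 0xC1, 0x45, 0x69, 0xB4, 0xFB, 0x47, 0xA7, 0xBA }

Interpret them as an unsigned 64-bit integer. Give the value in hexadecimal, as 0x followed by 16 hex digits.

0xBAA747FBB46945C1

Little-endian stores the least-significant byte at the lowest address.
Reassemble most-significant byte first: BA A7 47 FB B4 69 45 C1 → 0xBAA747FBB46945C1.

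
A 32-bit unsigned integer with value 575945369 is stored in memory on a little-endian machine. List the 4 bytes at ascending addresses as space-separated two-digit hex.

99 3A 54 22

575945369 in hexadecimal, padded to 32 bits, is 0x22543A99.
Split into bytes (most-significant first): 22 54 3A 99.
In little-endian order the low byte comes first in memory.
So at ascending addresses the bytes are 99 3A 54 22.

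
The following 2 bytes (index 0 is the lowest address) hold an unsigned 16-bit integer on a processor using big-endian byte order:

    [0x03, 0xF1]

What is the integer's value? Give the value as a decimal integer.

Big-endian: lowest address holds the most-significant byte.
The bytes are already most-significant first: 0x03F1.
0x03F1 = 1009.

1009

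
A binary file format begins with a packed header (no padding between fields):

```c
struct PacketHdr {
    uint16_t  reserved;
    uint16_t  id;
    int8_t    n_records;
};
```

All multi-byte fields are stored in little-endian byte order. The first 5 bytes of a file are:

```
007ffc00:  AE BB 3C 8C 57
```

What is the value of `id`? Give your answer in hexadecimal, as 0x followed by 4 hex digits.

0x8C3C

`id` follows `reserved` (2 bytes), so it starts at byte offset 2 and occupies 2 bytes.
Bytes at offsets 2..3: 3C 8C.
Little-endian stores the least-significant byte at the lowest address.
Reassemble most-significant byte first: 8C 3C → 0x8C3C.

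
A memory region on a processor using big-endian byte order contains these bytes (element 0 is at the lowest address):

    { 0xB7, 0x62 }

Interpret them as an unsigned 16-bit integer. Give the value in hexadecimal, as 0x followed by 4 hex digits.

0xB762

In big-endian order the high byte comes first in memory.
The bytes are already most-significant first: 0xB762.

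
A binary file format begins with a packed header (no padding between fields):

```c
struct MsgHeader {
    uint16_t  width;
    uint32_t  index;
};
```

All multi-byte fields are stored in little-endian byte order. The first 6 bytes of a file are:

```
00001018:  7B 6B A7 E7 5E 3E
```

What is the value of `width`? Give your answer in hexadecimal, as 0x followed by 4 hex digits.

0x6B7B

`width` is the first field, at byte offset 0, occupying 2 bytes.
Bytes at offsets 0..1: 7B 6B.
Little-endian: lowest address holds the least-significant byte.
Reassemble most-significant byte first: 6B 7B → 0x6B7B.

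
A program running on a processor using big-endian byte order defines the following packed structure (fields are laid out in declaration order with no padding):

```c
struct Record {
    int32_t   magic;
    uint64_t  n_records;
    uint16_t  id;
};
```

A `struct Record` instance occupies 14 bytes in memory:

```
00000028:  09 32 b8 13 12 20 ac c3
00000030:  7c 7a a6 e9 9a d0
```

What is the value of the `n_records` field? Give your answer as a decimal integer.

`n_records` follows `magic` (4 bytes), so it starts at byte offset 4 and occupies 8 bytes.
Bytes at offsets 4..11: 12 20 AC C3 7C 7A A6 E9.
Big-endian: lowest address holds the most-significant byte.
The bytes are already most-significant first: 0x1220ACC37C7AA6E9.
0x1220ACC37C7AA6E9 = 1306233847544456937.

1306233847544456937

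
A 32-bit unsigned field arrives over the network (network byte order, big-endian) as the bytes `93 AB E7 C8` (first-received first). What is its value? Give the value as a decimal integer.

2477516744

Big-endian stores the most-significant byte at the lowest address.
The bytes are already most-significant first: 0x93ABE7C8.
0x93ABE7C8 = 2477516744.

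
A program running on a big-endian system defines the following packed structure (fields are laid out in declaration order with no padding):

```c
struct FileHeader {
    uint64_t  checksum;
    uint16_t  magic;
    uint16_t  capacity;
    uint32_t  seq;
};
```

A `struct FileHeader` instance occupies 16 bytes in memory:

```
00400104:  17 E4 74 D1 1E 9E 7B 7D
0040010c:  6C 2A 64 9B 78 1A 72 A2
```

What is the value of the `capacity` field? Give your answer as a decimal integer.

25755

`capacity` follows `checksum` (8 B), `magic` (2 B), so it starts at offset 8 + 2 = 10 and occupies 2 bytes.
Bytes at offsets 10..11: 64 9B.
Big-endian stores the most-significant byte at the lowest address.
The bytes are already most-significant first: 0x649B.
0x649B = 25755.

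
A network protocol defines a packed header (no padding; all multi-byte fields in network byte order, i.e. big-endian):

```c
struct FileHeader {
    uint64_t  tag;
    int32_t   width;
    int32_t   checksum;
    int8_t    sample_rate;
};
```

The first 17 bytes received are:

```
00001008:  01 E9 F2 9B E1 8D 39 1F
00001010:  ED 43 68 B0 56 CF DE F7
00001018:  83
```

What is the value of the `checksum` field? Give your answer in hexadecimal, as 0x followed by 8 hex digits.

0x56CFDEF7

`checksum` follows `tag` (8 B), `width` (4 B), so it starts at offset 8 + 4 = 12 and occupies 4 bytes.
Bytes at offsets 12..15: 56 CF DE F7.
Big-endian: lowest address holds the most-significant byte.
The bytes are already most-significant first: 0x56CFDEF7.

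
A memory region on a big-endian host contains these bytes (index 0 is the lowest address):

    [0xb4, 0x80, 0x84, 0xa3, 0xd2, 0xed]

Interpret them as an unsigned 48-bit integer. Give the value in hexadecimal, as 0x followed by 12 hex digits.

0xB48084A3D2ED

In big-endian order the high byte comes first in memory.
The bytes are already most-significant first: 0xB48084A3D2ED.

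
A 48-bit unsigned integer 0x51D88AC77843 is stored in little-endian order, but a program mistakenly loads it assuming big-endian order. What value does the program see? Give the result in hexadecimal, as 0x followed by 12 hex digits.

0x4378C78AD851

Stored little-endian, the bytes at ascending addresses are 43 78 C7 8A D8 51.
Read back as big-endian, the last byte is least significant, giving 0x4378C78AD851.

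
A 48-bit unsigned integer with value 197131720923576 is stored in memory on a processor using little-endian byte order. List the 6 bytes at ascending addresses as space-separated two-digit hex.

197131720923576 in hexadecimal, padded to 48 bits, is 0xB34A4E3319B8.
Split into bytes (most-significant first): B3 4A 4E 33 19 B8.
In little-endian order the low byte comes first in memory.
So at ascending addresses the bytes are B8 19 33 4E 4A B3.

B8 19 33 4E 4A B3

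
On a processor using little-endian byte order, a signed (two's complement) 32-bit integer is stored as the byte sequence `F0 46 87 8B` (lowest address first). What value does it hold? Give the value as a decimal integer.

Little-endian stores the least-significant byte at the lowest address.
Reassemble most-significant byte first: 8B 87 46 F0 → 0x8B8746F0.
Top bit is set, so as a signed 32-bit value this is 0x8B8746F0 − 2^32 = -1954068752.

-1954068752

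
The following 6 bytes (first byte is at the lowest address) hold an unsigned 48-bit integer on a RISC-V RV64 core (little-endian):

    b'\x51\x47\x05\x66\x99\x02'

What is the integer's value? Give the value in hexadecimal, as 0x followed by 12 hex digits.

0x029966054751

Little-endian: lowest address holds the least-significant byte.
Reassemble most-significant byte first: 02 99 66 05 47 51 → 0x029966054751.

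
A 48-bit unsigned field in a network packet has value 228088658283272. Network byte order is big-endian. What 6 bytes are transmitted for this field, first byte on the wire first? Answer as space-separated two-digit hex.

CF 72 07 74 4B 08

228088658283272 in hexadecimal, padded to 48 bits, is 0xCF7207744B08.
Split into bytes (most-significant first): CF 72 07 74 4B 08.
Big-endian stores the most-significant byte at the lowest address.
So the memory order matches the most-significant-first order: CF 72 07 74 4B 08.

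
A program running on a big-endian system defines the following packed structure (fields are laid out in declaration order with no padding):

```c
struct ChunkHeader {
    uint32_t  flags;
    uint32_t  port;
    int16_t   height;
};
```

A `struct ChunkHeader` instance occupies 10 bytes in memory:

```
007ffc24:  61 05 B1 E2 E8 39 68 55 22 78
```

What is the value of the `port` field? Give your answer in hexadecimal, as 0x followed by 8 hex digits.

`port` follows `flags` (4 bytes), so it starts at byte offset 4 and occupies 4 bytes.
Bytes at offsets 4..7: E8 39 68 55.
Big-endian stores the most-significant byte at the lowest address.
The bytes are already most-significant first: 0xE8396855.

0xE8396855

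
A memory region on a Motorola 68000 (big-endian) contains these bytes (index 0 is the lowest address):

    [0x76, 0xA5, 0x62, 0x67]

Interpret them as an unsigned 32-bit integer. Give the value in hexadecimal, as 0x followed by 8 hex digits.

Big-endian: lowest address holds the most-significant byte.
The bytes are already most-significant first: 0x76A56267.

0x76A56267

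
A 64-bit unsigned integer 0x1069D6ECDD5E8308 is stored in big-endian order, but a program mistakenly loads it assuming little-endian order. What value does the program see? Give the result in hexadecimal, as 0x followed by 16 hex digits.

Stored big-endian, the bytes at ascending addresses are 10 69 D6 EC DD 5E 83 08.
Read back as little-endian, the first byte is least significant, giving 0x08835EDDECD66910.

0x08835EDDECD66910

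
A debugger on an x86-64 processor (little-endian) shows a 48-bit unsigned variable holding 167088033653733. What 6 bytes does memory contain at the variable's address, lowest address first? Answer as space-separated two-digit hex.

E5 63 E4 36 F7 97

167088033653733 in hexadecimal, padded to 48 bits, is 0x97F736E463E5.
Split into bytes (most-significant first): 97 F7 36 E4 63 E5.
In little-endian order the low byte comes first in memory.
So at ascending addresses the bytes are E5 63 E4 36 F7 97.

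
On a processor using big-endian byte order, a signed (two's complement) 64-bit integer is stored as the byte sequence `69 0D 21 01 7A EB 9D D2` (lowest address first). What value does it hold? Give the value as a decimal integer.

In big-endian order the high byte comes first in memory.
The bytes are already most-significant first: 0x690D21017AEB9DD2.
0x690D21017AEB9DD2 = 7569742838920617426.

7569742838920617426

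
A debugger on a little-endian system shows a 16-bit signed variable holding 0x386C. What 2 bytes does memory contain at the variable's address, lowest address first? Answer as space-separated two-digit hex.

Split into bytes (most-significant first): 38 6C.
Little-endian stores the least-significant byte at the lowest address.
So at ascending addresses the bytes are 6C 38.

6C 38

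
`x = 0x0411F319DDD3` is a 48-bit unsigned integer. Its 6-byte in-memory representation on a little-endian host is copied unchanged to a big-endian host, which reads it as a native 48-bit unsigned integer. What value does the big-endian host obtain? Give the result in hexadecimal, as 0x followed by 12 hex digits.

Stored little-endian, the bytes at ascending addresses are D3 DD 19 F3 11 04.
Read back as big-endian, the last byte is least significant, giving 0xD3DD19F31104.

0xD3DD19F31104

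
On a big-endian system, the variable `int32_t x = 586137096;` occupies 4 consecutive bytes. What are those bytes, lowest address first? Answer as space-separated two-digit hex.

586137096 in hexadecimal, padded to 32 bits, is 0x22EFBE08.
Split into bytes (most-significant first): 22 EF BE 08.
Big-endian: lowest address holds the most-significant byte.
So the memory order matches the most-significant-first order: 22 EF BE 08.

22 EF BE 08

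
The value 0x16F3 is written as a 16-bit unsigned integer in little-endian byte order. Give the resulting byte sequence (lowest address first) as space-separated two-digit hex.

Split into bytes (most-significant first): 16 F3.
In little-endian order the low byte comes first in memory.
So at ascending addresses the bytes are F3 16.

F3 16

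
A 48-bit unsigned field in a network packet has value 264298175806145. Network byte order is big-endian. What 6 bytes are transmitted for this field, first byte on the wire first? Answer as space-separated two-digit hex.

264298175806145 in hexadecimal, padded to 48 bits, is 0xF060B6E23AC1.
Split into bytes (most-significant first): F0 60 B6 E2 3A C1.
In big-endian order the high byte comes first in memory.
So the memory order matches the most-significant-first order: F0 60 B6 E2 3A C1.

F0 60 B6 E2 3A C1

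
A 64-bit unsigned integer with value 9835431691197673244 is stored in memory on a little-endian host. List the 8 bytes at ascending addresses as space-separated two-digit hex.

9835431691197673244 in hexadecimal, padded to 64 bits, is 0x887E79034674EF1C.
Split into bytes (most-significant first): 88 7E 79 03 46 74 EF 1C.
Little-endian stores the least-significant byte at the lowest address.
So at ascending addresses the bytes are 1C EF 74 46 03 79 7E 88.

1C EF 74 46 03 79 7E 88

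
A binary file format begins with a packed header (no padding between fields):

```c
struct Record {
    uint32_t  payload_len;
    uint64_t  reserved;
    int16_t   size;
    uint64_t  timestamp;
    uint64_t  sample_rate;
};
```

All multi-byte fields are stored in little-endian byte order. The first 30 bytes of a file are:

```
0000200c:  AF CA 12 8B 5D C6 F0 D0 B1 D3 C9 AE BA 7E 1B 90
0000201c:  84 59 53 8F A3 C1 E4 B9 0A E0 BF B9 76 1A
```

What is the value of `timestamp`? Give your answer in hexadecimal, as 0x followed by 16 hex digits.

0xC1A38F535984901B

`timestamp` follows `payload_len` (4 B), `reserved` (8 B), `size` (2 B), so it starts at offset 4 + 8 + 2 = 14 and occupies 8 bytes.
Bytes at offsets 14..21: 1B 90 84 59 53 8F A3 C1.
Little-endian stores the least-significant byte at the lowest address.
Reassemble most-significant byte first: C1 A3 8F 53 59 84 90 1B → 0xC1A38F535984901B.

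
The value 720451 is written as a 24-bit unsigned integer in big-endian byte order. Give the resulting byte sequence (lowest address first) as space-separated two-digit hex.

0A FE 43

720451 in hexadecimal, padded to 24 bits, is 0x0AFE43.
Split into bytes (most-significant first): 0A FE 43.
In big-endian order the high byte comes first in memory.
So the memory order matches the most-significant-first order: 0A FE 43.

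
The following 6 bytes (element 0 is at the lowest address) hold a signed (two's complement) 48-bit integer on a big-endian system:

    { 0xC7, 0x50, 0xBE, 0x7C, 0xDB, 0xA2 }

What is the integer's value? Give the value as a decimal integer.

-62325369545822

Big-endian stores the most-significant byte at the lowest address.
The bytes are already most-significant first: 0xC750BE7CDBA2.
Top bit is set, so as a signed 48-bit value this is 0xC750BE7CDBA2 − 2^48 = -62325369545822.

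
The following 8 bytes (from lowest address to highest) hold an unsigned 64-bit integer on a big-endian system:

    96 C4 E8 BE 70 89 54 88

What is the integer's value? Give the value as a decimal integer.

10864064105753957512

Big-endian: lowest address holds the most-significant byte.
The bytes are already most-significant first: 0x96C4E8BE70895488.
0x96C4E8BE70895488 = 10864064105753957512.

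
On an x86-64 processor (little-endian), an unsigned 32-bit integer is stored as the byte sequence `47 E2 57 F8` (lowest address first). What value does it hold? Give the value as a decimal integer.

4166509127

Little-endian: lowest address holds the least-significant byte.
Reassemble most-significant byte first: F8 57 E2 47 → 0xF857E247.
0xF857E247 = 4166509127.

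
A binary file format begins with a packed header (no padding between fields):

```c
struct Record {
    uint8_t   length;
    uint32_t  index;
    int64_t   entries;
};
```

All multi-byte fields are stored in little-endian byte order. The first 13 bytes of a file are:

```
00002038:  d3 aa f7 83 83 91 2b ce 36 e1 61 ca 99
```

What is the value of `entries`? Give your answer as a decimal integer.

-7364966620696007791

`entries` follows `length` (1 B), `index` (4 B), so it starts at offset 1 + 4 = 5 and occupies 8 bytes.
Bytes at offsets 5..12: 91 2B CE 36 E1 61 CA 99.
Little-endian: lowest address holds the least-significant byte.
Reassemble most-significant byte first: 99 CA 61 E1 36 CE 2B 91 → 0x99CA61E136CE2B91.
Top bit is set, so as a signed 64-bit value this is 0x99CA61E136CE2B91 − 2^64 = -7364966620696007791.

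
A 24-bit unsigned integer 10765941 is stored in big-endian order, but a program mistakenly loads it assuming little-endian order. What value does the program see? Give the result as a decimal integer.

7685796

10765941 in 24-bit hexadecimal is 0xA44675.
Stored big-endian, the bytes at ascending addresses are A4 46 75.
Read back as little-endian, the first byte is least significant, giving 0x7546A4.
0x7546A4 = 7685796.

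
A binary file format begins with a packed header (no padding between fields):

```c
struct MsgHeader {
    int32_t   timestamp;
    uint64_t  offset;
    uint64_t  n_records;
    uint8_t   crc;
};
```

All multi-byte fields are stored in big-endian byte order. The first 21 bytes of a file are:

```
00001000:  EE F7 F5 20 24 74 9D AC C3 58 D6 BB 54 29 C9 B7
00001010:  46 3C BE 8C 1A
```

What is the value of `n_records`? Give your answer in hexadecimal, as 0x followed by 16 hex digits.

`n_records` follows `timestamp` (4 B), `offset` (8 B), so it starts at offset 4 + 8 = 12 and occupies 8 bytes.
Bytes at offsets 12..19: 54 29 C9 B7 46 3C BE 8C.
Big-endian stores the most-significant byte at the lowest address.
The bytes are already most-significant first: 0x5429C9B7463CBE8C.

0x5429C9B7463CBE8C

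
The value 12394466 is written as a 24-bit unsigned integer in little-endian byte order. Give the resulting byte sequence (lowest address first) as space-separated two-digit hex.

12394466 in hexadecimal, padded to 24 bits, is 0xBD1FE2.
Split into bytes (most-significant first): BD 1F E2.
Little-endian: lowest address holds the least-significant byte.
So at ascending addresses the bytes are E2 1F BD.

E2 1F BD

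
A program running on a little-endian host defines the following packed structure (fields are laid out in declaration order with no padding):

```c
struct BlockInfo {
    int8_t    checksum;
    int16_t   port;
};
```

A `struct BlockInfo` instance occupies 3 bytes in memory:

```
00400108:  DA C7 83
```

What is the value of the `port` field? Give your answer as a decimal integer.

-31801

`port` follows `checksum` (1 byte), so it starts at byte offset 1 and occupies 2 bytes.
Bytes at offsets 1..2: C7 83.
Little-endian: lowest address holds the least-significant byte.
Reassemble most-significant byte first: 83 C7 → 0x83C7.
Top bit is set, so as a signed 16-bit value this is 0x83C7 − 2^16 = -31801.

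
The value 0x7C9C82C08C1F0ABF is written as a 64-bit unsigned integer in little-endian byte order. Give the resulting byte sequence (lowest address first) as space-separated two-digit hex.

BF 0A 1F 8C C0 82 9C 7C

Split into bytes (most-significant first): 7C 9C 82 C0 8C 1F 0A BF.
Little-endian stores the least-significant byte at the lowest address.
So at ascending addresses the bytes are BF 0A 1F 8C C0 82 9C 7C.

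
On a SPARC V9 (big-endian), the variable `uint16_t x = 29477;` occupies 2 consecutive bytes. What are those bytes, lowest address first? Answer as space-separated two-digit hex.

73 25

29477 in hexadecimal, padded to 16 bits, is 0x7325.
Split into bytes (most-significant first): 73 25.
Big-endian stores the most-significant byte at the lowest address.
So the memory order matches the most-significant-first order: 73 25.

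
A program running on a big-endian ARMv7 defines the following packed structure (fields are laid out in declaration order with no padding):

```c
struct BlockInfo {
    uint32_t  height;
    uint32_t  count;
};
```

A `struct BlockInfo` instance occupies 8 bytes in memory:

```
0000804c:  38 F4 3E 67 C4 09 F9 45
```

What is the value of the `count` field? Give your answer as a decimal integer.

`count` follows `height` (4 bytes), so it starts at byte offset 4 and occupies 4 bytes.
Bytes at offsets 4..7: C4 09 F9 45.
Big-endian stores the most-significant byte at the lowest address.
The bytes are already most-significant first: 0xC409F945.
0xC409F945 = 3288987973.

3288987973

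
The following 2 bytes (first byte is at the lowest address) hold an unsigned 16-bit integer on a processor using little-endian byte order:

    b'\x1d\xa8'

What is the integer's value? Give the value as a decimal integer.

In little-endian order the low byte comes first in memory.
Reassemble most-significant byte first: A8 1D → 0xA81D.
0xA81D = 43037.

43037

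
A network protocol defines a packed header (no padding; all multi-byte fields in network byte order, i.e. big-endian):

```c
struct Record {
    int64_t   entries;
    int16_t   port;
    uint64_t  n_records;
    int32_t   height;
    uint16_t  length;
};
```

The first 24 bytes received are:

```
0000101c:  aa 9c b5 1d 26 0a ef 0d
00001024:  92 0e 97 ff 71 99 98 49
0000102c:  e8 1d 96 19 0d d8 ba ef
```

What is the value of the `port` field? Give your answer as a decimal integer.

`port` follows `entries` (8 bytes), so it starts at byte offset 8 and occupies 2 bytes.
Bytes at offsets 8..9: 92 0E.
In big-endian order the high byte comes first in memory.
The bytes are already most-significant first: 0x920E.
Top bit is set, so as a signed 16-bit value this is 0x920E − 2^16 = -28146.

-28146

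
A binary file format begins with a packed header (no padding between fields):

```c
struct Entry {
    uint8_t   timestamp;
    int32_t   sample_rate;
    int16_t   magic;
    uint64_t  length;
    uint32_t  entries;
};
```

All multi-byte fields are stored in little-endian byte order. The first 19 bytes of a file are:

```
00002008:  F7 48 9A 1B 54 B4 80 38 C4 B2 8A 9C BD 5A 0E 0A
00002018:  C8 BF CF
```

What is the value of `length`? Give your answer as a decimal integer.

1034347544474469432

`length` follows `timestamp` (1 B), `sample_rate` (4 B), `magic` (2 B), so it starts at offset 1 + 4 + 2 = 7 and occupies 8 bytes.
Bytes at offsets 7..14: 38 C4 B2 8A 9C BD 5A 0E.
Little-endian stores the least-significant byte at the lowest address.
Reassemble most-significant byte first: 0E 5A BD 9C 8A B2 C4 38 → 0x0E5ABD9C8AB2C438.
0x0E5ABD9C8AB2C438 = 1034347544474469432.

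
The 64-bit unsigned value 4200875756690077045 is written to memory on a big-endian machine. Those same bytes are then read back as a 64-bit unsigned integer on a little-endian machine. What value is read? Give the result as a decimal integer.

4200875756690077045 in 64-bit hexadecimal is 0x3A4C823E570FF575.
Stored big-endian, the bytes at ascending addresses are 3A 4C 82 3E 57 0F F5 75.
Read back as little-endian, the first byte is least significant, giving 0x75F50F573E824C3A.
0x75F50F573E824C3A = 8499716739116977210.

8499716739116977210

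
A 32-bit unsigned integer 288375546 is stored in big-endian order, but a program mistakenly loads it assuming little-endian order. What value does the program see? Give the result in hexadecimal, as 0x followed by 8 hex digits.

0xFA423011

288375546 in 32-bit hexadecimal is 0x113042FA.
Stored big-endian, the bytes at ascending addresses are 11 30 42 FA.
Read back as little-endian, the first byte is least significant, giving 0xFA423011.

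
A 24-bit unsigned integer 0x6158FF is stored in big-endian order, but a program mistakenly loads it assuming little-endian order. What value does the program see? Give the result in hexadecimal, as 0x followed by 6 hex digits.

0xFF5861

Stored big-endian, the bytes at ascending addresses are 61 58 FF.
Read back as little-endian, the first byte is least significant, giving 0xFF5861.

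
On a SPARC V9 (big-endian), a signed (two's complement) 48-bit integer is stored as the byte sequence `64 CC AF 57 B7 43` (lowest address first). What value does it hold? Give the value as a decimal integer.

Big-endian: lowest address holds the most-significant byte.
The bytes are already most-significant first: 0x64CCAF57B743.
0x64CCAF57B743 = 110830277867331.

110830277867331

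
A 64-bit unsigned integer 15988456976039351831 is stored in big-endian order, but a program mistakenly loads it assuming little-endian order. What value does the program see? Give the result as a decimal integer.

1663642198591726301

15988456976039351831 in 64-bit hexadecimal is 0xDDE268E8C3711617.
Stored big-endian, the bytes at ascending addresses are DD E2 68 E8 C3 71 16 17.
Read back as little-endian, the first byte is least significant, giving 0x171671C3E868E2DD.
0x171671C3E868E2DD = 1663642198591726301.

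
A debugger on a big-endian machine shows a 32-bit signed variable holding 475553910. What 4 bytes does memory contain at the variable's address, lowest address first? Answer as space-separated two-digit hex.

1C 58 60 76

475553910 in hexadecimal, padded to 32 bits, is 0x1C586076.
Split into bytes (most-significant first): 1C 58 60 76.
In big-endian order the high byte comes first in memory.
So the memory order matches the most-significant-first order: 1C 58 60 76.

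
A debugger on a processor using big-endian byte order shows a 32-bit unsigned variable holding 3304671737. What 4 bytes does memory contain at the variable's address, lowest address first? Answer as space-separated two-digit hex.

C4 F9 49 F9

3304671737 in hexadecimal, padded to 32 bits, is 0xC4F949F9.
Split into bytes (most-significant first): C4 F9 49 F9.
In big-endian order the high byte comes first in memory.
So the memory order matches the most-significant-first order: C4 F9 49 F9.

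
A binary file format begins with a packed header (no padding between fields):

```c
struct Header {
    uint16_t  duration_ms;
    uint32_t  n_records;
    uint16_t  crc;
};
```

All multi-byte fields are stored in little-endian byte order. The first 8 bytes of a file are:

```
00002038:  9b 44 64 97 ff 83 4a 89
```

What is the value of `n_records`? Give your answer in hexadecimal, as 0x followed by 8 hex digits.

0x83FF9764

`n_records` follows `duration_ms` (2 bytes), so it starts at byte offset 2 and occupies 4 bytes.
Bytes at offsets 2..5: 64 97 FF 83.
Little-endian: lowest address holds the least-significant byte.
Reassemble most-significant byte first: 83 FF 97 64 → 0x83FF9764.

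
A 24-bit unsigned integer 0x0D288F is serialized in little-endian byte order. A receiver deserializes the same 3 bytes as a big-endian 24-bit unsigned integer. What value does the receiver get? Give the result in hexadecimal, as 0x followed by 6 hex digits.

0x8F280D

Stored little-endian, the bytes at ascending addresses are 8F 28 0D.
Read back as big-endian, the last byte is least significant, giving 0x8F280D.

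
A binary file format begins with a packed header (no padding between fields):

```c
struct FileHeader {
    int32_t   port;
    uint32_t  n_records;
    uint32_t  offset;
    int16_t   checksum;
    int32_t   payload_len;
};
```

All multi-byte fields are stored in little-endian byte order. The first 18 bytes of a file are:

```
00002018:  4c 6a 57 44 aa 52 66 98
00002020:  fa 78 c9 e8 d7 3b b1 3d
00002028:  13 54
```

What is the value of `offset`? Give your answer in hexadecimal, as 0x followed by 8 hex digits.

`offset` follows `port` (4 B), `n_records` (4 B), so it starts at offset 4 + 4 = 8 and occupies 4 bytes.
Bytes at offsets 8..11: FA 78 C9 E8.
In little-endian order the low byte comes first in memory.
Reassemble most-significant byte first: E8 C9 78 FA → 0xE8C978FA.

0xE8C978FA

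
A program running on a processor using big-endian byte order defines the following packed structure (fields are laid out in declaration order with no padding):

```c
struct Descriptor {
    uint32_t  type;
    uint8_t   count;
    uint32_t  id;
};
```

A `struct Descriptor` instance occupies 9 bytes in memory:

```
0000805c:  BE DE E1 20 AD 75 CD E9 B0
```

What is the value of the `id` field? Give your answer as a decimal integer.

1976428976

`id` follows `type` (4 B), `count` (1 B), so it starts at offset 4 + 1 = 5 and occupies 4 bytes.
Bytes at offsets 5..8: 75 CD E9 B0.
Big-endian: lowest address holds the most-significant byte.
The bytes are already most-significant first: 0x75CDE9B0.
0x75CDE9B0 = 1976428976.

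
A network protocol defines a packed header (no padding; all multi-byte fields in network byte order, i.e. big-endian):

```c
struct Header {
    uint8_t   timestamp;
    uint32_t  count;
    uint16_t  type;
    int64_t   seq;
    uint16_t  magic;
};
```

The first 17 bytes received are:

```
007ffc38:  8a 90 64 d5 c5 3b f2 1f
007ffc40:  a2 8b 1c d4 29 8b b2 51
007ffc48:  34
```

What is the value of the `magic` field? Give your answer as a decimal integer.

20788

`magic` follows `timestamp` (1 B), `count` (4 B), `type` (2 B), `seq` (8 B), so it starts at offset 1 + 4 + 2 + 8 = 15 and occupies 2 bytes.
Bytes at offsets 15..16: 51 34.
Big-endian stores the most-significant byte at the lowest address.
The bytes are already most-significant first: 0x5134.
0x5134 = 20788.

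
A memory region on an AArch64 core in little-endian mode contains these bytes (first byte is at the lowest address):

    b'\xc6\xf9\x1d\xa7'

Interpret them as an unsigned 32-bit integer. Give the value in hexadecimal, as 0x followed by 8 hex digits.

Little-endian stores the least-significant byte at the lowest address.
Reassemble most-significant byte first: A7 1D F9 C6 → 0xA71DF9C6.

0xA71DF9C6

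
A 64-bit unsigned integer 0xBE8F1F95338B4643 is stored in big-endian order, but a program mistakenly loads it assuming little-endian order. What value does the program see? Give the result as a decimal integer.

Stored big-endian, the bytes at ascending addresses are BE 8F 1F 95 33 8B 46 43.
Read back as little-endian, the first byte is least significant, giving 0x43468B33951F8FBE.
0x43468B33951F8FBE = 4847715102572384190.

4847715102572384190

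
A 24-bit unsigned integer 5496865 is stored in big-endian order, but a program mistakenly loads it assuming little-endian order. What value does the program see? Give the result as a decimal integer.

2220115

5496865 in 24-bit hexadecimal is 0x53E021.
Stored big-endian, the bytes at ascending addresses are 53 E0 21.
Read back as little-endian, the first byte is least significant, giving 0x21E053.
0x21E053 = 2220115.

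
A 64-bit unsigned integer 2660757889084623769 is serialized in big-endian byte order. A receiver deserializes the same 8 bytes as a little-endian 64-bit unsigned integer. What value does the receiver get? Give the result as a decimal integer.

11027967401146313764

2660757889084623769 in 64-bit hexadecimal is 0x24ECE933EC350B99.
Stored big-endian, the bytes at ascending addresses are 24 EC E9 33 EC 35 0B 99.
Read back as little-endian, the first byte is least significant, giving 0x990B35EC33E9EC24.
0x990B35EC33E9EC24 = 11027967401146313764.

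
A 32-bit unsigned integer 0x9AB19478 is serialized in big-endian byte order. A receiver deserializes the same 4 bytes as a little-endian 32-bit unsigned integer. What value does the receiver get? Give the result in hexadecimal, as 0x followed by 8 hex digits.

0x7894B19A

Stored big-endian, the bytes at ascending addresses are 9A B1 94 78.
Read back as little-endian, the first byte is least significant, giving 0x7894B19A.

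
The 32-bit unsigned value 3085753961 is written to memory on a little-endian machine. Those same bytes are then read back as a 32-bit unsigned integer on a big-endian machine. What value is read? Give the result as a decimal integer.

1776217271

3085753961 in 32-bit hexadecimal is 0xB7ECDE69.
Stored little-endian, the bytes at ascending addresses are 69 DE EC B7.
Read back as big-endian, the last byte is least significant, giving 0x69DEECB7.
0x69DEECB7 = 1776217271.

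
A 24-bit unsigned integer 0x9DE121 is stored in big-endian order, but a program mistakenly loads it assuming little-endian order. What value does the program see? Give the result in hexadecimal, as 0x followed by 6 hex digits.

0x21E19D

Stored big-endian, the bytes at ascending addresses are 9D E1 21.
Read back as little-endian, the first byte is least significant, giving 0x21E19D.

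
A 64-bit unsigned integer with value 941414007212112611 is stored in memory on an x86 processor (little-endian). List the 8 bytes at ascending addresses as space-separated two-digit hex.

E3 7A 74 3E 0D 93 10 0D

941414007212112611 in hexadecimal, padded to 64 bits, is 0x0D10930D3E747AE3.
Split into bytes (most-significant first): 0D 10 93 0D 3E 74 7A E3.
In little-endian order the low byte comes first in memory.
So at ascending addresses the bytes are E3 7A 74 3E 0D 93 10 0D.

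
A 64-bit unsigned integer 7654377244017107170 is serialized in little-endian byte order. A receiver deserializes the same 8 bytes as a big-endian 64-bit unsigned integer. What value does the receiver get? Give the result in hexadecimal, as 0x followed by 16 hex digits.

7654377244017107170 in 64-bit hexadecimal is 0x6A39CF8C7E7920E2.
Stored little-endian, the bytes at ascending addresses are E2 20 79 7E 8C CF 39 6A.
Read back as big-endian, the last byte is least significant, giving 0xE220797E8CCF396A.

0xE220797E8CCF396A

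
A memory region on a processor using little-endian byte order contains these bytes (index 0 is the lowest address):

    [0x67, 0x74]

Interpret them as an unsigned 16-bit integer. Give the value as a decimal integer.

Little-endian stores the least-significant byte at the lowest address.
Reassemble most-significant byte first: 74 67 → 0x7467.
0x7467 = 29799.

29799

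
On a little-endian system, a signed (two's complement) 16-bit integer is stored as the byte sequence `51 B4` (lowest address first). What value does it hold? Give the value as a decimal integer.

Little-endian stores the least-significant byte at the lowest address.
Reassemble most-significant byte first: B4 51 → 0xB451.
Top bit is set, so as a signed 16-bit value this is 0xB451 − 2^16 = -19375.

-19375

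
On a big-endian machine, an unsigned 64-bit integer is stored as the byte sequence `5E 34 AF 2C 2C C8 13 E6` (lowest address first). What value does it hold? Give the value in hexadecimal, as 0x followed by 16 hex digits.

0x5E34AF2C2CC813E6

In big-endian order the high byte comes first in memory.
The bytes are already most-significant first: 0x5E34AF2C2CC813E6.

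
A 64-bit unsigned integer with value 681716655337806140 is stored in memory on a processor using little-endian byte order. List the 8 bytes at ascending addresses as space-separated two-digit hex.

681716655337806140 in hexadecimal, padded to 64 bits, is 0x0975F1AFA6E0993C.
Split into bytes (most-significant first): 09 75 F1 AF A6 E0 99 3C.
In little-endian order the low byte comes first in memory.
So at ascending addresses the bytes are 3C 99 E0 A6 AF F1 75 09.

3C 99 E0 A6 AF F1 75 09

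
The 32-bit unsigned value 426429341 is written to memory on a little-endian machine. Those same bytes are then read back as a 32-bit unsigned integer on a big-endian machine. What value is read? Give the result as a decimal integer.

426429341 in 32-bit hexadecimal is 0x196ACB9D.
Stored little-endian, the bytes at ascending addresses are 9D CB 6A 19.
Read back as big-endian, the last byte is least significant, giving 0x9DCB6A19.
0x9DCB6A19 = 2647353881.

2647353881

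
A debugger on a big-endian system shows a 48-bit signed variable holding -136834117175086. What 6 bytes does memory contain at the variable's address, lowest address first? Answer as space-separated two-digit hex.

83 8C D3 0D 78 D2

Two's complement of -136834117175086 in 48 bits: 136834117175086 = 0x7C732CF2872E; invert → 0x838CD30D78D1; add 1 → 0x838CD30D78D2.
Split into bytes (most-significant first): 83 8C D3 0D 78 D2.
Big-endian: lowest address holds the most-significant byte.
So the memory order matches the most-significant-first order: 83 8C D3 0D 78 D2.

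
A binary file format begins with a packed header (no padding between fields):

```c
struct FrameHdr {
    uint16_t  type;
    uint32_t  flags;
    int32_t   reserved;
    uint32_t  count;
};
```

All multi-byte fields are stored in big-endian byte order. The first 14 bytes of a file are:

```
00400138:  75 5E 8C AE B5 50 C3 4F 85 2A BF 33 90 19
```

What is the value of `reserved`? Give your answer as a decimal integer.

`reserved` follows `type` (2 B), `flags` (4 B), so it starts at offset 2 + 4 = 6 and occupies 4 bytes.
Bytes at offsets 6..9: C3 4F 85 2A.
Big-endian: lowest address holds the most-significant byte.
The bytes are already most-significant first: 0xC34F852A.
Top bit is set, so as a signed 32-bit value this is 0xC34F852A − 2^32 = -1018198742.

-1018198742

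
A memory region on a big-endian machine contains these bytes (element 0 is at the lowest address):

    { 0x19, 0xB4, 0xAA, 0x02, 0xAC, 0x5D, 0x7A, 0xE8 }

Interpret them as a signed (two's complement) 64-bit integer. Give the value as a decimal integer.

1852292275214580456

Big-endian stores the most-significant byte at the lowest address.
The bytes are already most-significant first: 0x19B4AA02AC5D7AE8.
0x19B4AA02AC5D7AE8 = 1852292275214580456.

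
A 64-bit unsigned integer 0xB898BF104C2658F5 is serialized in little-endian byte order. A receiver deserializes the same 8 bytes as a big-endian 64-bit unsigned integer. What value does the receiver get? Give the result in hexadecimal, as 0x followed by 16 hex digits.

0xF558264C10BF98B8

Stored little-endian, the bytes at ascending addresses are F5 58 26 4C 10 BF 98 B8.
Read back as big-endian, the last byte is least significant, giving 0xF558264C10BF98B8.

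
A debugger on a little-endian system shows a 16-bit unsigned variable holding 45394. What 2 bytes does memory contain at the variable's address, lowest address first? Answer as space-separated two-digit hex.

52 B1

45394 in hexadecimal, padded to 16 bits, is 0xB152.
Split into bytes (most-significant first): B1 52.
In little-endian order the low byte comes first in memory.
So at ascending addresses the bytes are 52 B1.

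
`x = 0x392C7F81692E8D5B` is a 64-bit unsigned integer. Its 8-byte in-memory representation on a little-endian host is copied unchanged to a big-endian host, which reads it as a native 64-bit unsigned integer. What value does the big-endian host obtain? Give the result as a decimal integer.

Stored little-endian, the bytes at ascending addresses are 5B 8D 2E 69 81 7F 2C 39.
Read back as big-endian, the last byte is least significant, giving 0x5B8D2E69817F2C39.
0x5B8D2E69817F2C39 = 6596980059846683705.

6596980059846683705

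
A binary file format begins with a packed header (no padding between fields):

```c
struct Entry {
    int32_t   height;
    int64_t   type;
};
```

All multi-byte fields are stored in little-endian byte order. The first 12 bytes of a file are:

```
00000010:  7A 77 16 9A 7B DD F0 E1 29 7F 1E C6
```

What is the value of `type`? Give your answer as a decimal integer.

`type` follows `height` (4 bytes), so it starts at byte offset 4 and occupies 8 bytes.
Bytes at offsets 4..11: 7B DD F0 E1 29 7F 1E C6.
Little-endian: lowest address holds the least-significant byte.
Reassemble most-significant byte first: C6 1E 7F 29 E1 F0 DD 7B → 0xC61E7F29E1F0DD7B.
Top bit is set, so as a signed 64-bit value this is 0xC61E7F29E1F0DD7B − 2^64 = -4170756387037454981.

-4170756387037454981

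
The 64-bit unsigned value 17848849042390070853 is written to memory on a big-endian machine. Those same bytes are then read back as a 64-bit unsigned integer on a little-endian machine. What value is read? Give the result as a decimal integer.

17848849042390070853 in 64-bit hexadecimal is 0xF7B3D9A3053B3645.
Stored big-endian, the bytes at ascending addresses are F7 B3 D9 A3 05 3B 36 45.
Read back as little-endian, the first byte is least significant, giving 0x45363B05A3D9B3F7.
0x45363B05A3D9B3F7 = 4987238532769231863.

4987238532769231863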